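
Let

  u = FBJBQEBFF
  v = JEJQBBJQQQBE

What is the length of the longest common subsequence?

4

Let dp[i][j] be the LCS length of the first i characters of u and the first j characters of v. dp[i][j] = dp[i-1][j-1]+1 when the i-th and j-th characters match, else max(dp[i-1][j], dp[i][j-1]).
    ·  J  E  J  Q  B  B  J  Q  Q  Q  B  E
 ·  0  0  0  0  0  0  0  0  0  0  0  0  0
 F  0  0  0  0  0  0  0  0  0  0  0  0  0
 B  0  0  0  0  0  1  1  1  1  1  1  1  1
 J  0  1  1  1  1  1  1  2  2  2  2  2  2
 B  0  1  1  1  1  2  2  2  2  2  2  3  3
 Q  0  1  1  1  2  2  2  2  3  3  3  3  3
 E  0  1  2  2  2  2  2  2  3  3  3  3  4
 B  0  1  2  2  2  3  3  3  3  3  3  4  4
 F  0  1  2  2  2  3  3  3  3  3  3  4  4
 F  0  1  2  2  2  3  3  3  3  3  3  4  4
dp[9][12] = 4. One LCS (by backtracking along matches): BJBE.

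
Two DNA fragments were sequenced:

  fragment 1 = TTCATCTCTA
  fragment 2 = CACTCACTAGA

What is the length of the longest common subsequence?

Let dp[i][j] be the LCS length of the first i bases of fragment 1 and the first j bases of fragment 2. dp[i][j] = dp[i-1][j-1]+1 when the i-th and j-th bases match, else max(dp[i-1][j], dp[i][j-1]).
    ·  C  A  C  T  C  A  C  T  A  G  A
 ·  0  0  0  0  0  0  0  0  0  0  0  0
 T  0  0  0  0  1  1  1  1  1  1  1  1
 T  0  0  0  0  1  1  1  1  2  2  2  2
 C  0  1  1  1  1  2  2  2  2  2  2  2
 A  0  1  2  2  2  2  3  3  3  3  3  3
 T  0  1  2  2  3  3  3  3  4  4  4  4
 C  0  1  2  3  3  4  4  4  4  4  4  4
 T  0  1  2  3  4  4  4  4  5  5  5  5
 C  0  1  2  3  4  5  5  5  5  5  5  5
 T  0  1  2  3  4  5  5  5  6  6  6  6
 A  0  1  2  3  4  5  6  6  6  7  7  7
dp[10][11] = 7. One LCS (by backtracking along matches): CATCCTA.

7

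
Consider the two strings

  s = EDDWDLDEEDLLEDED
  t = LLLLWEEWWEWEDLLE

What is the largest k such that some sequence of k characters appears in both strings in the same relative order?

Pick E at s[1]=t[7] → W at s[4]=t[9] → E at s[8]=t[10] → E at s[9]=t[12] → D at s[10]=t[13] → L at s[11]=t[14] → L at s[12]=t[15] → E at s[15]=t[16]; all 8 characters appear in both, in order. The LCS DP gives dp[16][16] = 8, so this is optimal.

8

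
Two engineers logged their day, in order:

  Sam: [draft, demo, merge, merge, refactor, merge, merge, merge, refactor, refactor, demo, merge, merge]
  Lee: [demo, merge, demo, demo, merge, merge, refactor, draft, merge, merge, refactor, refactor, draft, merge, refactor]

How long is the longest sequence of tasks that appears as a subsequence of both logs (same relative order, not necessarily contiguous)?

Pick demo [2,4], then merge [3,5], then merge [4,6], then refactor [5,7], then merge [7,9], then merge [8,10], then refactor [9,11], then refactor [10,12], then merge [12,14]; all 9 tasks appear in both, in order. The LCS DP gives dp[13][15] = 9, so this is optimal.

9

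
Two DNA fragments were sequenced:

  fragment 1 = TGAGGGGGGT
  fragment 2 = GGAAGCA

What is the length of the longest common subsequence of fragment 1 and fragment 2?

Match G at fragment 1[2]=fragment 2[2], then A at fragment 1[3]=fragment 2[4], then G at fragment 1[4]=fragment 2[5] — 3 bases in the same relative order in both. dp[10][7] = 3 confirms this is the maximum.

3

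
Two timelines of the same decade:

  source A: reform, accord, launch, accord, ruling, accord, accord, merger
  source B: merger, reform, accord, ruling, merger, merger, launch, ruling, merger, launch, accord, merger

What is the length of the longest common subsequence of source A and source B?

6

Taking reform (source A #1, source B #2); then accord (source A #2, source B #3); then launch (source A #3, source B #7); then ruling (source A #5, source B #8); then accord (source A #7, source B #11); then merger (source A #8, source B #12) gives a common subsequence of length 6. Since dp[8][12] = 6, nothing longer is possible.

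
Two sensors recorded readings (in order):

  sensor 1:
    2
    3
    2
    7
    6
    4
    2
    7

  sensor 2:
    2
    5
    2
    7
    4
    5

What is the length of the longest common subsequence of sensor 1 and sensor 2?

4

Let dp[i][j] be the LCS length of the first i values of sensor 1 and the first j values of sensor 2. dp[i][j] = dp[i-1][j-1]+1 when the i-th and j-th values match, else max(dp[i-1][j], dp[i][j-1]).
    ·  2  5  2  7  4  5
 ·  0  0  0  0  0  0  0
 2  0  1  1  1  1  1  1
 3  0  1  1  1  1  1  1
 2  0  1  1  2  2  2  2
 7  0  1  1  2  3  3  3
 6  0  1  1  2  3  3  3
 4  0  1  1  2  3  4  4
 2  0  1  1  2  3  4  4
 7  0  1  1  2  3  4  4
dp[8][6] = 4. One LCS (by backtracking along matches): 2, 2, 7, 4.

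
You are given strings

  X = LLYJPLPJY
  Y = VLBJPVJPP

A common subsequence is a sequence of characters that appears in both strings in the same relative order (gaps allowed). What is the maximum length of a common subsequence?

4

One common subsequence of length 4: L [1,2], J [4,7], P [5,8], P [7,9]. The LCS DP gives dp[9][9] = 4, so this is optimal.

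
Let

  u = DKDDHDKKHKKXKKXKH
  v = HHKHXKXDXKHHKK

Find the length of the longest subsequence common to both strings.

8

One common subsequence of length 8: H [5,2] → K [8,3] → H [9,4] → K [10,6] → X [12,9] → K [13,10] → K [14,13] → K [16,14]. Since dp[17][14] = 8, nothing longer is possible.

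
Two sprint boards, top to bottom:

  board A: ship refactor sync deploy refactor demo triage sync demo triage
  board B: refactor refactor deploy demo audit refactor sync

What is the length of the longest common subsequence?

4

Match refactor at board A[2]=board B[2]; then deploy at board A[4]=board B[3]; then refactor at board A[5]=board B[6]; then sync at board A[8]=board B[7] — 4 tasks in the same relative order in both. The LCS DP gives dp[10][7] = 4, so this is optimal.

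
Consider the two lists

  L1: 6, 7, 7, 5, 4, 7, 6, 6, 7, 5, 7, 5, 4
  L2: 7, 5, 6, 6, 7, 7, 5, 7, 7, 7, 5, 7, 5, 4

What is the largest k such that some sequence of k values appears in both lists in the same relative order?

10

One common subsequence of length 10: 6 (L1 #1, L2 #4); then 7 (L1 #2, L2 #5); then 7 (L1 #3, L2 #6); then 5 (L1 #4, L2 #7); then 7 (L1 #6, L2 #9); then 7 (L1 #9, L2 #10); then 5 (L1 #10, L2 #11); then 7 (L1 #11, L2 #12); then 5 (L1 #12, L2 #13); then 4 (L1 #13, L2 #14), and the DP table's final entry dp[13][14] is also 10, so no common subsequence is longer.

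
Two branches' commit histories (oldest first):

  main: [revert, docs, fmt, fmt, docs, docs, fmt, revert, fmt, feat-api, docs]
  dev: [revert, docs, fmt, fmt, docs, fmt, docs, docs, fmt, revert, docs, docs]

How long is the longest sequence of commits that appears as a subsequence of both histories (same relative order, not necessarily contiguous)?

9

One common subsequence of length 9: revert [1,1], then docs [2,2], then fmt [3,4], then fmt [4,6], then docs [5,7], then docs [6,8], then fmt [7,9], then revert [8,10], then docs [11,12]. Since dp[11][12] = 9, nothing longer is possible.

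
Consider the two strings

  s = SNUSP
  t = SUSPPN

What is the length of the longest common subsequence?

4

Taking S at s[1]=t[1], then U at s[3]=t[2], then S at s[4]=t[3], then P at s[5]=t[5] gives a common subsequence of length 4. Since dp[5][6] = 4, nothing longer is possible.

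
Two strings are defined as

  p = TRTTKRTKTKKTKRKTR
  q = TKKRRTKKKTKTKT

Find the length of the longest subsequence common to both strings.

11

One common subsequence of length 11: T (p #1, q #1) → R (p #2, q #4) → R (p #6, q #5) → T (p #7, q #6) → K (p #8, q #7) → K (p #10, q #8) → K (p #11, q #9) → T (p #12, q #10) → K (p #13, q #11) → K (p #15, q #13) → T (p #16, q #14). Since dp[17][14] = 11, nothing longer is possible.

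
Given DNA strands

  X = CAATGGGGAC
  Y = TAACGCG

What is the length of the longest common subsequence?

4

Let dp[i][j] be the LCS length of the first i bases of X and the first j bases of Y. dp[i][j] = dp[i-1][j-1]+1 when the i-th and j-th bases match, else max(dp[i-1][j], dp[i][j-1]).
    ·  T  A  A  C  G  C  G
 ·  0  0  0  0  0  0  0  0
 C  0  0  0  0  1  1  1  1
 A  0  0  1  1  1  1  1  1
 A  0  0  1  2  2  2  2  2
 T  0  1  1  2  2  2  2  2
 G  0  1  1  2  2  3  3  3
 G  0  1  1  2  2  3  3  4
 G  0  1  1  2  2  3  3  4
 G  0  1  1  2  2  3  3  4
 A  0  1  2  2  2  3  3  4
 C  0  1  2  2  3  3  4  4
dp[10][7] = 4. One LCS (by backtracking along matches): AAGG.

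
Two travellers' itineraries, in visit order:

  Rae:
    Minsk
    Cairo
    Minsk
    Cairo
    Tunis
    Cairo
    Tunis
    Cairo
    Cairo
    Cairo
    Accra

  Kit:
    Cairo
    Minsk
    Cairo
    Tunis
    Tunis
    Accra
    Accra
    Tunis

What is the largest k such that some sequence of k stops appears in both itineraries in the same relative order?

Pick Cairo (Rae #2, Kit #1) → Minsk (Rae #3, Kit #2) → Cairo (Rae #4, Kit #3) → Tunis (Rae #5, Kit #4) → Tunis (Rae #7, Kit #5) → Accra (Rae #11, Kit #7); all 6 stops appear in both, in order, and the DP table's final entry dp[11][8] is also 6, so no common subsequence is longer.

6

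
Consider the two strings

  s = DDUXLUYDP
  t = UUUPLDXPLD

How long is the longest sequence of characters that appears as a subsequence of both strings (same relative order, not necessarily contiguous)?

Pick D [2,6]; then X [4,7]; then L [5,9]; then D [8,10]; all 4 characters appear in both, in order, and the DP table's final entry dp[9][10] is also 4, so no common subsequence is longer.

4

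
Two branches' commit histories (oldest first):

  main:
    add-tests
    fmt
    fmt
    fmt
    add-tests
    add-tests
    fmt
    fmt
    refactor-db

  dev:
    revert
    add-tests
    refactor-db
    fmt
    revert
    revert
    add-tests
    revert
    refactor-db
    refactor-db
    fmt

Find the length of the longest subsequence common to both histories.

Pick add-tests at main[1]=dev[2]; then fmt at main[2]=dev[4]; then add-tests at main[5]=dev[7]; then fmt at main[8]=dev[11]; all 4 commits appear in both, in order. The LCS DP gives dp[9][11] = 4, so this is optimal.

4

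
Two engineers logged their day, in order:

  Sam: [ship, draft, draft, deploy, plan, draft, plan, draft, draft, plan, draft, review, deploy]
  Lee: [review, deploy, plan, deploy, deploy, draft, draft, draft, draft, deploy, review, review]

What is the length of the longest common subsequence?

Match deploy [4,2] → plan [5,3] → draft [6,6] → draft [8,7] → draft [9,8] → draft [11,9] → review [12,12] — 7 tasks in the same relative order in both. Since dp[13][12] = 7, nothing longer is possible.

7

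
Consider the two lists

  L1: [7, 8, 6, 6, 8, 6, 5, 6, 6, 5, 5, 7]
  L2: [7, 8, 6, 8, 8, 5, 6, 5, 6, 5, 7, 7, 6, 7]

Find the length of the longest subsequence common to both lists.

Pick 7 [1,1]; then 8 [2,2]; then 6 [3,3]; then 8 [5,5]; then 6 [6,7]; then 5 [7,8]; then 6 [8,9]; then 6 [9,13]; then 7 [12,14]; all 9 values appear in both, in order. Since dp[12][14] = 9, nothing longer is possible.

9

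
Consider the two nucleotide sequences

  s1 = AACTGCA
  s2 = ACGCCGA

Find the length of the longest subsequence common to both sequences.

One common subsequence of length 5: A (s1 #2, s2 #1), then C (s1 #3, s2 #2), then G (s1 #5, s2 #3), then C (s1 #6, s2 #5), then A (s1 #7, s2 #7). dp[7][7] = 5 confirms this is the maximum.

5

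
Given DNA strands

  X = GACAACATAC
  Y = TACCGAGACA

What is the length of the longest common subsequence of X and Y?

6

One common subsequence of length 6: A at X[2]=Y[2] → C at X[3]=Y[4] → A at X[4]=Y[6] → A at X[5]=Y[8] → C at X[6]=Y[9] → A at X[9]=Y[10]. dp[10][10] = 6 confirms this is the maximum.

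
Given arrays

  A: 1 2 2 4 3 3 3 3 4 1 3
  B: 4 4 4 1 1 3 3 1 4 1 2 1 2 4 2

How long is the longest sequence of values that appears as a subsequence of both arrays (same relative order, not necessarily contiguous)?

5

One common subsequence of length 5: 1 (A #1, B #5); then 3 (A #5, B #6); then 3 (A #6, B #7); then 4 (A #9, B #9); then 1 (A #10, B #12), and the DP table's final entry dp[11][15] is also 5, so no common subsequence is longer.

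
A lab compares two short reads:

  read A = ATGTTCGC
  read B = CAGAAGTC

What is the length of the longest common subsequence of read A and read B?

4

Pick A [1,5] → G [3,6] → T [5,7] → C [8,8]; all 4 bases appear in both, in order. dp[8][8] = 4 confirms this is the maximum.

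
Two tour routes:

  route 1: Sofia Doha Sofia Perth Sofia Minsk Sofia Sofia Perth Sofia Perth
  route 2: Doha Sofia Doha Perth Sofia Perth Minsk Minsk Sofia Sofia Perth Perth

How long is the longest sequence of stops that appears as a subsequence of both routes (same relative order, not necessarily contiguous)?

9

Pick Sofia (route 1 #1, route 2 #2), then Doha (route 1 #2, route 2 #3), then Sofia (route 1 #3, route 2 #5), then Perth (route 1 #4, route 2 #6), then Minsk (route 1 #6, route 2 #8), then Sofia (route 1 #7, route 2 #9), then Sofia (route 1 #8, route 2 #10), then Perth (route 1 #9, route 2 #11), then Perth (route 1 #11, route 2 #12); all 9 stops appear in both, in order. dp[11][12] = 9 confirms this is the maximum.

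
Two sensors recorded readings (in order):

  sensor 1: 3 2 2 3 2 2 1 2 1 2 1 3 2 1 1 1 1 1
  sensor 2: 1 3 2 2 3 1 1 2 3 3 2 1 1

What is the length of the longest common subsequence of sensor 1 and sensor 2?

11

One common subsequence of length 11: 3 at sensor 1[1]=sensor 2[2] → 2 at sensor 1[2]=sensor 2[3] → 2 at sensor 1[3]=sensor 2[4] → 3 at sensor 1[4]=sensor 2[5] → 1 at sensor 1[7]=sensor 2[6] → 1 at sensor 1[9]=sensor 2[7] → 2 at sensor 1[10]=sensor 2[8] → 3 at sensor 1[12]=sensor 2[10] → 2 at sensor 1[13]=sensor 2[11] → 1 at sensor 1[17]=sensor 2[12] → 1 at sensor 1[18]=sensor 2[13]. Since dp[18][13] = 11, nothing longer is possible.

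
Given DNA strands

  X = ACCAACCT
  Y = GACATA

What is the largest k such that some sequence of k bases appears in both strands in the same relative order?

4

Pick A [1,2], then C [3,3], then A [4,4], then A [5,6]; all 4 bases appear in both, in order, and the DP table's final entry dp[8][6] is also 4, so no common subsequence is longer.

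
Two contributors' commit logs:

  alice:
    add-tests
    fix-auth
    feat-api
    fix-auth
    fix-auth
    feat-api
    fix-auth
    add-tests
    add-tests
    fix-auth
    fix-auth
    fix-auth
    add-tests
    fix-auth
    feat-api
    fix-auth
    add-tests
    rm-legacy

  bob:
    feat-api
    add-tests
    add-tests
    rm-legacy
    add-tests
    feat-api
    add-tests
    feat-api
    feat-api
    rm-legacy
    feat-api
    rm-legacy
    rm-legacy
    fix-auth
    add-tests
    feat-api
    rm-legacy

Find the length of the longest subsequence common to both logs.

Pick add-tests (alice #1, bob #2); then add-tests (alice #8, bob #3); then add-tests (alice #9, bob #5); then add-tests (alice #13, bob #7); then feat-api (alice #15, bob #11); then fix-auth (alice #16, bob #14); then add-tests (alice #17, bob #15); then rm-legacy (alice #18, bob #17); all 8 commits appear in both, in order. Since dp[18][17] = 8, nothing longer is possible.

8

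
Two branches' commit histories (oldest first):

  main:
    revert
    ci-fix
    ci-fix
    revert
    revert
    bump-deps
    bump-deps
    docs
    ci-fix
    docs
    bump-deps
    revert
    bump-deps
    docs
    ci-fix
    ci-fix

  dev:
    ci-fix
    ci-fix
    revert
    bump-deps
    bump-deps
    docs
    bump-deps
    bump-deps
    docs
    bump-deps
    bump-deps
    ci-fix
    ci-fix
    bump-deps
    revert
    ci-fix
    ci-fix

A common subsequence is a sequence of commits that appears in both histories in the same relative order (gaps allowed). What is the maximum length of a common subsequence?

11

Taking ci-fix [2,1]; then ci-fix [3,2]; then revert [4,3]; then bump-deps [6,7]; then bump-deps [7,8]; then docs [8,9]; then ci-fix [9,13]; then bump-deps [11,14]; then revert [12,15]; then ci-fix [15,16]; then ci-fix [16,17] gives a common subsequence of length 11. Since dp[16][17] = 11, nothing longer is possible.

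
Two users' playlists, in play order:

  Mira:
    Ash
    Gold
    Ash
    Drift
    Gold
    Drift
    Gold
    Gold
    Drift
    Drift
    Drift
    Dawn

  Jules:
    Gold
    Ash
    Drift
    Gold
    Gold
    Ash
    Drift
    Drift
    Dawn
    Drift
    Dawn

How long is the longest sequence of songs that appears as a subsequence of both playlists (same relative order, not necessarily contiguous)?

Match Gold at Mira[2]=Jules[1]; then Ash at Mira[3]=Jules[2]; then Drift at Mira[4]=Jules[3]; then Gold at Mira[5]=Jules[4]; then Gold at Mira[7]=Jules[5]; then Drift at Mira[9]=Jules[7]; then Drift at Mira[10]=Jules[8]; then Drift at Mira[11]=Jules[10]; then Dawn at Mira[12]=Jules[11] — 9 songs in the same relative order in both. Since dp[12][11] = 9, nothing longer is possible.

9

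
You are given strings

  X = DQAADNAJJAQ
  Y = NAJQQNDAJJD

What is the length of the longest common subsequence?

5

Let dp[i][j] be the LCS length of the first i characters of X and the first j characters of Y. dp[i][j] = dp[i-1][j-1]+1 when the i-th and j-th characters match, else max(dp[i-1][j], dp[i][j-1]).
    ·  N  A  J  Q  Q  N  D  A  J  J  D
 ·  0  0  0  0  0  0  0  0  0  0  0  0
 D  0  0  0  0  0  0  0  1  1  1  1  1
 Q  0  0  0  0  1  1  1  1  1  1  1  1
 A  0  0  1  1  1  1  1  1  2  2  2  2
 A  0  0  1  1  1  1  1  1  2  2  2  2
 D  0  0  1  1  1  1  1  2  2  2  2  3
 N  0  1  1  1  1  1  2  2  2  2  2  3
 A  0  1  2  2  2  2  2  2  3  3  3  3
 J  0  1  2  3  3  3  3  3  3  4  4  4
 J  0  1  2  3  3  3  3  3  3  4  5  5
 A  0  1  2  3  3  3  3  3  4  4  5  5
 Q  0  1  2  3  4  4  4  4  4  4  5  5
dp[11][11] = 5. One LCS (by backtracking along matches): QDAJJ.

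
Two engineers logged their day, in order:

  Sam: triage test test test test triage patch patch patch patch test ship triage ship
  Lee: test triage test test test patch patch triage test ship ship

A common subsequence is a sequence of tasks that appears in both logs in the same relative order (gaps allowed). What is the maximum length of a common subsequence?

Match triage (Sam #1, Lee #2), then test (Sam #3, Lee #3), then test (Sam #4, Lee #4), then test (Sam #5, Lee #5), then patch (Sam #7, Lee #6), then patch (Sam #8, Lee #7), then test (Sam #11, Lee #9), then ship (Sam #12, Lee #10), then ship (Sam #14, Lee #11) — 9 tasks in the same relative order in both. dp[14][11] = 9 confirms this is the maximum.

9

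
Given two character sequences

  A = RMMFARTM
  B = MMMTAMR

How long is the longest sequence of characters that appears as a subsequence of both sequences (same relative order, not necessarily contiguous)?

4

Match M at A[2]=B[2], M at A[3]=B[3], A at A[5]=B[5], R at A[6]=B[7] — 4 characters in the same relative order in both. dp[8][7] = 4 confirms this is the maximum.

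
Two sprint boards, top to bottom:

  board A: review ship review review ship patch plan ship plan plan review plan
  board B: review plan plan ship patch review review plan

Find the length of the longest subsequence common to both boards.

5

Match review at board A[1]=board B[1], then ship at board A[2]=board B[4], then review at board A[4]=board B[6], then review at board A[11]=board B[7], then plan at board A[12]=board B[8] — 5 tasks in the same relative order in both. The LCS DP gives dp[12][8] = 5, so this is optimal.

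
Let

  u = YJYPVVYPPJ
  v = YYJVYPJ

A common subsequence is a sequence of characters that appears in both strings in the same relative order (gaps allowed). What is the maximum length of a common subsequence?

6

One common subsequence of length 6: Y (u #1, v #2), J (u #2, v #3), V (u #6, v #4), Y (u #7, v #5), P (u #9, v #6), J (u #10, v #7). The LCS DP gives dp[10][7] = 6, so this is optimal.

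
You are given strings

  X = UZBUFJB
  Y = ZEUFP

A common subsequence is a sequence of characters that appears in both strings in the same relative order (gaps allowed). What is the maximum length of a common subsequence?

One common subsequence of length 3: Z (X #2, Y #1); then U (X #4, Y #3); then F (X #5, Y #4). The LCS DP gives dp[7][5] = 3, so this is optimal.

3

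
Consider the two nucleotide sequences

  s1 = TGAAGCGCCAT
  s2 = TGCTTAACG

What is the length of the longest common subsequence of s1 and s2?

6

Let dp[i][j] be the LCS length of the first i bases of s1 and the first j bases of s2. dp[i][j] = dp[i-1][j-1]+1 when the i-th and j-th bases match, else max(dp[i-1][j], dp[i][j-1]).
    ·  T  G  C  T  T  A  A  C  G
 ·  0  0  0  0  0  0  0  0  0  0
 T  0  1  1  1  1  1  1  1  1  1
 G  0  1  2  2  2  2  2  2  2  2
 A  0  1  2  2  2  2  3  3  3  3
 A  0  1  2  2  2  2  3  4  4  4
 G  0  1  2  2  2  2  3  4  4  5
 C  0  1  2  3  3  3  3  4  5  5
 G  0  1  2  3  3  3  3  4  5  6
 C  0  1  2  3  3  3  3  4  5  6
 C  0  1  2  3  3  3  3  4  5  6
 A  0  1  2  3  3  3  4  4  5  6
 T  0  1  2  3  4  4  4  4  5  6
dp[11][9] = 6. One LCS (by backtracking along matches): TGAACG.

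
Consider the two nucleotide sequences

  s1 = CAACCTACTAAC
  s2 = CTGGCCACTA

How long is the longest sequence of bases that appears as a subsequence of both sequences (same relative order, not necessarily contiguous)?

7

Match C (s1 #1, s2 #1) → C (s1 #4, s2 #5) → C (s1 #5, s2 #6) → A (s1 #7, s2 #7) → C (s1 #8, s2 #8) → T (s1 #9, s2 #9) → A (s1 #11, s2 #10) — 7 bases in the same relative order in both. The LCS DP gives dp[12][10] = 7, so this is optimal.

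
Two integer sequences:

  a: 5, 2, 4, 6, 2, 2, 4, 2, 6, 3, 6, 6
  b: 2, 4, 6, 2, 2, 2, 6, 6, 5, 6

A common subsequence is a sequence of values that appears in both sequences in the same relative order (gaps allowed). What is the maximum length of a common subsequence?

9

Pick 2 [2,1], then 4 [3,2], then 6 [4,3], then 2 [5,4], then 2 [6,5], then 2 [8,6], then 6 [9,7], then 6 [11,8], then 6 [12,10]; all 9 values appear in both, in order, and the DP table's final entry dp[12][10] is also 9, so no common subsequence is longer.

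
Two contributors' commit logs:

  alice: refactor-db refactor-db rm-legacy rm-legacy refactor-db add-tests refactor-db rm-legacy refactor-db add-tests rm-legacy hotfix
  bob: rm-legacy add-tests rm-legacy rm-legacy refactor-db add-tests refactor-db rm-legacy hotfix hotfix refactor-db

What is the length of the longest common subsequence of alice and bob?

7

Pick rm-legacy at alice[3]=bob[3], rm-legacy at alice[4]=bob[4], refactor-db at alice[5]=bob[5], add-tests at alice[6]=bob[6], refactor-db at alice[7]=bob[7], rm-legacy at alice[8]=bob[8], refactor-db at alice[9]=bob[11]; all 7 commits appear in both, in order. The LCS DP gives dp[12][11] = 7, so this is optimal.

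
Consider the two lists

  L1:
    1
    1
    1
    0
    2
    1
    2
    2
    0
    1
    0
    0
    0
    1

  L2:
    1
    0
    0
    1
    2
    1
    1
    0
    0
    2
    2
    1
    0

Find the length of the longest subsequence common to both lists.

One common subsequence of length 8: 1 (L1 #1, L2 #4), 1 (L1 #2, L2 #6), 1 (L1 #3, L2 #7), 0 (L1 #4, L2 #9), 2 (L1 #7, L2 #10), 2 (L1 #8, L2 #11), 1 (L1 #10, L2 #12), 0 (L1 #13, L2 #13). dp[14][13] = 8 confirms this is the maximum.

8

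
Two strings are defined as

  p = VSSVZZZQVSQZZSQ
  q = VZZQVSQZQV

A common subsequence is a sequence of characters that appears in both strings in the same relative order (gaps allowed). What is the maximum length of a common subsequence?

Match V (p #4, q #1) → Z (p #6, q #2) → Z (p #7, q #3) → Q (p #8, q #4) → V (p #9, q #5) → S (p #10, q #6) → Q (p #11, q #7) → Z (p #13, q #8) → Q (p #15, q #9) — 9 characters in the same relative order in both. The LCS DP gives dp[15][10] = 9, so this is optimal.

9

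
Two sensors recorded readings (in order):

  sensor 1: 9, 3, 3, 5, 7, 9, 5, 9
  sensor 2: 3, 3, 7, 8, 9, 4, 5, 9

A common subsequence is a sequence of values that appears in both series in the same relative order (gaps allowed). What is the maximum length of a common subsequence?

Taking 3 [2,1], then 3 [3,2], then 7 [5,3], then 9 [6,5], then 5 [7,7], then 9 [8,8] gives a common subsequence of length 6. Since dp[8][8] = 6, nothing longer is possible.

6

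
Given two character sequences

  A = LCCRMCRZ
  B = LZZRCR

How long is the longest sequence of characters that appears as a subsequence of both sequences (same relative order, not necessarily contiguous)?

4

Taking L [1,1], then R [4,4], then C [6,5], then R [7,6] gives a common subsequence of length 4, and the DP table's final entry dp[8][6] is also 4, so no common subsequence is longer.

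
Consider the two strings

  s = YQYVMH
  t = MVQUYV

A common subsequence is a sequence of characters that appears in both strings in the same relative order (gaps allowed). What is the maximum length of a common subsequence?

Let dp[i][j] be the LCS length of the first i characters of s and the first j characters of t. dp[i][j] = dp[i-1][j-1]+1 when the i-th and j-th characters match, else max(dp[i-1][j], dp[i][j-1]).
    ·  M  V  Q  U  Y  V
 ·  0  0  0  0  0  0  0
 Y  0  0  0  0  0  1  1
 Q  0  0  0  1  1  1  1
 Y  0  0  0  1  1  2  2
 V  0  0  1  1  1  2  3
 M  0  1  1  1  1  2  3
 H  0  1  1  1  1  2  3
dp[6][6] = 3. One LCS (by backtracking along matches): QYV.

3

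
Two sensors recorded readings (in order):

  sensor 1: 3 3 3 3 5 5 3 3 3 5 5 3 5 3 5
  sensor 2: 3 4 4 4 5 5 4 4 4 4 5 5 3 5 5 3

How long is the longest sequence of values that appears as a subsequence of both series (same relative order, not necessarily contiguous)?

8

Taking 3 [1,1]; then 5 [5,5]; then 5 [6,6]; then 5 [10,11]; then 5 [11,12]; then 3 [12,13]; then 5 [13,15]; then 3 [14,16] gives a common subsequence of length 8. The LCS DP gives dp[15][16] = 8, so this is optimal.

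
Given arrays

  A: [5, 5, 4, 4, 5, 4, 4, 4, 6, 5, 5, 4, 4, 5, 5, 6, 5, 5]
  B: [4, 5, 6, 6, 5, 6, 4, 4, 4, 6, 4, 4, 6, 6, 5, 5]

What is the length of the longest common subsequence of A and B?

11

Pick 5 (A #1, B #2); then 5 (A #2, B #5); then 4 (A #3, B #7); then 4 (A #4, B #8); then 4 (A #6, B #9); then 4 (A #7, B #11); then 4 (A #8, B #12); then 6 (A #9, B #13); then 6 (A #16, B #14); then 5 (A #17, B #15); then 5 (A #18, B #16); all 11 values appear in both, in order. dp[18][16] = 11 confirms this is the maximum.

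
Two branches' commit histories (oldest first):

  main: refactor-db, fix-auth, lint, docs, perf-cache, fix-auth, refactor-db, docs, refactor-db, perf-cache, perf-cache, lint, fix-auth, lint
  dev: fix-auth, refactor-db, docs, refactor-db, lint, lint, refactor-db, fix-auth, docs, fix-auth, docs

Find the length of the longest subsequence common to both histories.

Pick fix-auth (main #6, dev #1), then refactor-db (main #7, dev #2), then docs (main #8, dev #3), then refactor-db (main #9, dev #4), then lint (main #12, dev #6), then fix-auth (main #13, dev #10); all 6 commits appear in both, in order. The LCS DP gives dp[14][11] = 6, so this is optimal.

6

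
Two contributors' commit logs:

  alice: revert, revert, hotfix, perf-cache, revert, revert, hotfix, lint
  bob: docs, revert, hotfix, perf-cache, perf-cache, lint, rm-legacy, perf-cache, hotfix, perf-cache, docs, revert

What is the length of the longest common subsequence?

4

Taking revert [1,2], hotfix [3,9], perf-cache [4,10], revert [6,12] gives a common subsequence of length 4. The LCS DP gives dp[8][12] = 4, so this is optimal.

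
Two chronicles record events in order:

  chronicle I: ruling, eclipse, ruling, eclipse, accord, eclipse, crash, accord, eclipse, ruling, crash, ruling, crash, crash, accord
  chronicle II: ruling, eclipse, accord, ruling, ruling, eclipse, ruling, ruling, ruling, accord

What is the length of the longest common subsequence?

Taking ruling [1,1], then eclipse [2,2], then ruling [3,5], then eclipse [4,6], then ruling [10,8], then ruling [12,9], then accord [15,10] gives a common subsequence of length 7. The LCS DP gives dp[15][10] = 7, so this is optimal.

7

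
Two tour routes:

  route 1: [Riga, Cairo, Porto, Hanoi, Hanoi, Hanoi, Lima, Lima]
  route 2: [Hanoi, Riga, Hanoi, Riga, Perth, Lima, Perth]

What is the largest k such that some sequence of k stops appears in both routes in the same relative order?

Match Riga [1,2], Hanoi [4,3], Lima [7,6] — 3 stops in the same relative order in both, and the DP table's final entry dp[8][7] is also 3, so no common subsequence is longer.

3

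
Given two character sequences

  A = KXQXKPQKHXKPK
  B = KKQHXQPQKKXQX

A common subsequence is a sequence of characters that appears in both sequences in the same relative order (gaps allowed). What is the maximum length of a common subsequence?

7

Match K (A #1, B #2), X (A #2, B #5), Q (A #3, B #6), P (A #6, B #7), Q (A #7, B #8), K (A #8, B #10), X (A #10, B #13) — 7 characters in the same relative order in both. Since dp[13][13] = 7, nothing longer is possible.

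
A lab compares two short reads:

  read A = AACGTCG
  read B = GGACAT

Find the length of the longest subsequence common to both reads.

Pick A [1,3]; then A [2,5]; then T [5,6]; all 3 bases appear in both, in order. dp[7][6] = 3 confirms this is the maximum.

3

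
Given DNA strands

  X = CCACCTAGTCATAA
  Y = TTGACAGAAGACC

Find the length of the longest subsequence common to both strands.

Taking A (X #3, Y #4), then C (X #5, Y #5), then A (X #7, Y #6), then G (X #8, Y #7), then A (X #11, Y #8), then A (X #13, Y #9), then A (X #14, Y #11) gives a common subsequence of length 7, and the DP table's final entry dp[14][13] is also 7, so no common subsequence is longer.

7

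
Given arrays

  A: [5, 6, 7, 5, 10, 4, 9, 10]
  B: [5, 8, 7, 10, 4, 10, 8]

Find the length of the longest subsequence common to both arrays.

Pick 5 [1,1], then 7 [3,3], then 10 [5,4], then 4 [6,5], then 10 [8,6]; all 5 values appear in both, in order. dp[8][7] = 5 confirms this is the maximum.

5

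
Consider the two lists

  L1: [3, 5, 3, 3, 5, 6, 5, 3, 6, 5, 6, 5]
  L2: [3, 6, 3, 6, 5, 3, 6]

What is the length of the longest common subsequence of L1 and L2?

Taking 3 at L1[1]=L2[1] → 3 at L1[4]=L2[3] → 6 at L1[6]=L2[4] → 5 at L1[7]=L2[5] → 3 at L1[8]=L2[6] → 6 at L1[11]=L2[7] gives a common subsequence of length 6. Since dp[12][7] = 6, nothing longer is possible.

6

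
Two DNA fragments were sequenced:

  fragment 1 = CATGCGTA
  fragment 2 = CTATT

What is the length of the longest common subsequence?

4

Match C (fragment 1 #1, fragment 2 #1); then A (fragment 1 #2, fragment 2 #3); then T (fragment 1 #3, fragment 2 #4); then T (fragment 1 #7, fragment 2 #5) — 4 bases in the same relative order in both. Since dp[8][5] = 4, nothing longer is possible.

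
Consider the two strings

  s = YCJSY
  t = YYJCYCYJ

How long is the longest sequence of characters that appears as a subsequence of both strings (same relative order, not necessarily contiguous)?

Match Y at s[1]=t[5]; then C at s[2]=t[6]; then J at s[3]=t[8] — 3 characters in the same relative order in both, and the DP table's final entry dp[5][8] is also 3, so no common subsequence is longer.

3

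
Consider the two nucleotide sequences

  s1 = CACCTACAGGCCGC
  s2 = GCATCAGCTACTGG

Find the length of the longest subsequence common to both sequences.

Taking C at s1[1]=s2[2], A at s1[2]=s2[3], C at s1[3]=s2[5], C at s1[4]=s2[8], T at s1[5]=s2[9], A at s1[6]=s2[10], C at s1[7]=s2[11], G at s1[10]=s2[13], G at s1[13]=s2[14] gives a common subsequence of length 9. Since dp[14][14] = 9, nothing longer is possible.

9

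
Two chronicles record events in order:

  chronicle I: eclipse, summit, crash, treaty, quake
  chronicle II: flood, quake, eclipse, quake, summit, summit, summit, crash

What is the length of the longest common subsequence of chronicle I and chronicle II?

Taking eclipse [1,3], then summit [2,7], then crash [3,8] gives a common subsequence of length 3. Since dp[5][8] = 3, nothing longer is possible.

3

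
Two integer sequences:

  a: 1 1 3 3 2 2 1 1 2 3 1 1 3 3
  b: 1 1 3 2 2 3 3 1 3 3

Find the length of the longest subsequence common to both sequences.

Taking 1 [1,1] → 1 [2,2] → 3 [4,3] → 2 [5,4] → 2 [6,5] → 3 [10,7] → 1 [12,8] → 3 [13,9] → 3 [14,10] gives a common subsequence of length 9. The LCS DP gives dp[14][10] = 9, so this is optimal.

9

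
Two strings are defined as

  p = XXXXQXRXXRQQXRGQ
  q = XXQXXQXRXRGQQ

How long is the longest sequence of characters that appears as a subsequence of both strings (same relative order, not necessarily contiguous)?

11

Taking X at p[1]=q[1], then X at p[2]=q[2], then X at p[3]=q[4], then X at p[4]=q[5], then Q at p[5]=q[6], then X at p[6]=q[7], then R at p[7]=q[8], then X at p[9]=q[9], then R at p[10]=q[10], then Q at p[12]=q[12], then Q at p[16]=q[13] gives a common subsequence of length 11. The LCS DP gives dp[16][13] = 11, so this is optimal.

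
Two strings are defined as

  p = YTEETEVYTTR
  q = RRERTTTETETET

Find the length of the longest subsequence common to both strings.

Let dp[i][j] be the LCS length of the first i characters of p and the first j characters of q. dp[i][j] = dp[i-1][j-1]+1 when the i-th and j-th characters match, else max(dp[i-1][j], dp[i][j-1]).
    ·  R  R  E  R  T  T  T  E  T  E  T  E  T
 ·  0  0  0  0  0  0  0  0  0  0  0  0  0  0
 Y  0  0  0  0  0  0  0  0  0  0  0  0  0  0
 T  0  0  0  0  0  1  1  1  1  1  1  1  1  1
 E  0  0  0  1  1  1  1  1  2  2  2  2  2  2
 E  0  0  0  1  1  1  1  1  2  2  3  3  3  3
 T  0  0  0  1  1  2  2  2  2  3  3  4  4  4
 E  0  0  0  1  1  2  2  2  3  3  4  4  5  5
 V  0  0  0  1  1  2  2  2  3  3  4  4  5  5
 Y  0  0  0  1  1  2  2  2  3  3  4  4  5  5
 T  0  0  0  1  1  2  3  3  3  4  4  5  5  6
 T  0  0  0  1  1  2  3  4  4  4  4  5  5  6
 R  0  1  1  1  2  2  3  4  4  4  4  5  5  6
dp[11][13] = 6. One LCS (by backtracking along matches): TEETET.

6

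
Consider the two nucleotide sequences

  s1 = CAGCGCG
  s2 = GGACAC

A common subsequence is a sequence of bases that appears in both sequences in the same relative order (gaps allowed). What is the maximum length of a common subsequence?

Match C [1,4] → A [2,5] → C [6,6] — 3 bases in the same relative order in both. The LCS DP gives dp[7][6] = 3, so this is optimal.

3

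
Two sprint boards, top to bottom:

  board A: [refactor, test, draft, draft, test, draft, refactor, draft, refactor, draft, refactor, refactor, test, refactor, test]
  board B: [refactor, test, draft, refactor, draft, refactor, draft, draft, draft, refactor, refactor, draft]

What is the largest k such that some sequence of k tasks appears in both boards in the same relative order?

Pick refactor [1,1], then test [2,2], then draft [3,3], then draft [4,5], then draft [6,7], then draft [8,8], then draft [10,9], then refactor [11,10], then refactor [12,11]; all 9 tasks appear in both, in order. dp[15][12] = 9 confirms this is the maximum.

9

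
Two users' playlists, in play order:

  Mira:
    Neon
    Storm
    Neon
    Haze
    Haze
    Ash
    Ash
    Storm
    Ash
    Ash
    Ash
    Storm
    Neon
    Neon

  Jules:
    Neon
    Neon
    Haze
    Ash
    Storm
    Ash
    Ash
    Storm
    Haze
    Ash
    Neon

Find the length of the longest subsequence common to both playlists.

9

One common subsequence of length 9: Neon at Mira[1]=Jules[1]; then Neon at Mira[3]=Jules[2]; then Haze at Mira[5]=Jules[3]; then Ash at Mira[7]=Jules[4]; then Storm at Mira[8]=Jules[5]; then Ash at Mira[9]=Jules[6]; then Ash at Mira[10]=Jules[7]; then Ash at Mira[11]=Jules[10]; then Neon at Mira[14]=Jules[11]. The LCS DP gives dp[14][11] = 9, so this is optimal.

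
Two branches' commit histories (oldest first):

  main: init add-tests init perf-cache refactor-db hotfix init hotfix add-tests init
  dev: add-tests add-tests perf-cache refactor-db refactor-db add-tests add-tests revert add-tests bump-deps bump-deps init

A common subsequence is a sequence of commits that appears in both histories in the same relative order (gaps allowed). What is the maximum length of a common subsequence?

5

One common subsequence of length 5: add-tests (main #2, dev #2) → perf-cache (main #4, dev #3) → refactor-db (main #5, dev #5) → add-tests (main #9, dev #9) → init (main #10, dev #12). The LCS DP gives dp[10][12] = 5, so this is optimal.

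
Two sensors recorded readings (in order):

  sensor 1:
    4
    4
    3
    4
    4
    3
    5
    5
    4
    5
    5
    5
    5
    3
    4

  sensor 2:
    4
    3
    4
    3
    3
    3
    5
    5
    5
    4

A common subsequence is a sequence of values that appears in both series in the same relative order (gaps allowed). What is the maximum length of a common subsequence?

One common subsequence of length 8: 4 [1,1], then 4 [2,3], then 3 [3,5], then 3 [6,6], then 5 [11,7], then 5 [12,8], then 5 [13,9], then 4 [15,10], and the DP table's final entry dp[15][10] is also 8, so no common subsequence is longer.

8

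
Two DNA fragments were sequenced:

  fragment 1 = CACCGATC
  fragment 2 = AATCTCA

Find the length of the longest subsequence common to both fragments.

4

Let dp[i][j] be the LCS length of the first i bases of fragment 1 and the first j bases of fragment 2. dp[i][j] = dp[i-1][j-1]+1 when the i-th and j-th bases match, else max(dp[i-1][j], dp[i][j-1]).
    ·  A  A  T  C  T  C  A
 ·  0  0  0  0  0  0  0  0
 C  0  0  0  0  1  1  1  1
 A  0  1  1  1  1  1  1  2
 C  0  1  1  1  2  2  2  2
 C  0  1  1  1  2  2  3  3
 G  0  1  1  1  2  2  3  3
 A  0  1  2  2  2  2  3  4
 T  0  1  2  3  3  3  3  4
 C  0  1  2  3  4  4  4  4
dp[8][7] = 4. One LCS (by backtracking along matches): ACCA.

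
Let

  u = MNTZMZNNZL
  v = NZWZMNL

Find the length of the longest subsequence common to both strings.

5

Match N (u #2, v #1), Z (u #4, v #4), M (u #5, v #5), N (u #8, v #6), L (u #10, v #7) — 5 characters in the same relative order in both. The LCS DP gives dp[10][7] = 5, so this is optimal.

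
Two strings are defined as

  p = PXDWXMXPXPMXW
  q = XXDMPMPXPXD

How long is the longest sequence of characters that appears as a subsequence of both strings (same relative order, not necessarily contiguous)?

7

Pick X [2,2]; then D [3,3]; then M [6,6]; then P [8,7]; then X [9,8]; then P [10,9]; then X [12,10]; all 7 characters appear in both, in order. dp[13][11] = 7 confirms this is the maximum.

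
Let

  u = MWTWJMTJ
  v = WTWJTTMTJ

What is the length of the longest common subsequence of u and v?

7

Taking W at u[2]=v[1] → T at u[3]=v[2] → W at u[4]=v[3] → J at u[5]=v[4] → M at u[6]=v[7] → T at u[7]=v[8] → J at u[8]=v[9] gives a common subsequence of length 7. dp[8][9] = 7 confirms this is the maximum.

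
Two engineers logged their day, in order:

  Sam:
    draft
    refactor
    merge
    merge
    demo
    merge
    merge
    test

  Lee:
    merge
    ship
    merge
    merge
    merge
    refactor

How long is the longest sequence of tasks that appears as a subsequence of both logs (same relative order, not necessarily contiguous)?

4

Match merge [3,1], merge [4,3], merge [6,4], merge [7,5] — 4 tasks in the same relative order in both. The LCS DP gives dp[8][6] = 4, so this is optimal.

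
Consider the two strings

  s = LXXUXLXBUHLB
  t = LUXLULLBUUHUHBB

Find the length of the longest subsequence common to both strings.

8

One common subsequence of length 8: L (s #1, t #1) → X (s #2, t #3) → U (s #4, t #5) → L (s #6, t #7) → B (s #8, t #8) → U (s #9, t #12) → H (s #10, t #13) → B (s #12, t #15). The LCS DP gives dp[12][15] = 8, so this is optimal.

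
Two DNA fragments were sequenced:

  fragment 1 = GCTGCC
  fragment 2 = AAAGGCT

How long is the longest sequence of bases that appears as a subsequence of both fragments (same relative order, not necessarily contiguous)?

Let dp[i][j] be the LCS length of the first i bases of fragment 1 and the first j bases of fragment 2. dp[i][j] = dp[i-1][j-1]+1 when the i-th and j-th bases match, else max(dp[i-1][j], dp[i][j-1]).
    ·  A  A  A  G  G  C  T
 ·  0  0  0  0  0  0  0  0
 G  0  0  0  0  1  1  1  1
 C  0  0  0  0  1  1  2  2
 T  0  0  0  0  1  1  2  3
 G  0  0  0  0  1  2  2  3
 C  0  0  0  0  1  2  3  3
 C  0  0  0  0  1  2  3  3
dp[6][7] = 3. One LCS (by backtracking along matches): GCT.

3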